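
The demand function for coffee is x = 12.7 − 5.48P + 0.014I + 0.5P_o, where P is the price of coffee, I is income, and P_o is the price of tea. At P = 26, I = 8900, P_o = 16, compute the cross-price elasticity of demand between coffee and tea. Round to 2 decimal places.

2.84

First evaluate x: 12.7 − 5.48(26) + 0.014(8900) + 0.5(16) = 12.7 − 142.48 + 124.6 + 8 = 2.82.
∂x/∂P_o = +0.5, so E_xy = 0.5·(16/2.82) ≈ 2.84.
E_xy > 0: the goods are substitutes.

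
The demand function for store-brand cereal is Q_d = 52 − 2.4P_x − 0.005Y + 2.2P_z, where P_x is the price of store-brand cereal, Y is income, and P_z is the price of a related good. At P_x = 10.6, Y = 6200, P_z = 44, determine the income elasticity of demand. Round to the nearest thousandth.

At the given point, Q_d = 52 − 2.4(10.6) − 0.005(6200) + 2.2(44) = 52 − 25.44 − 31 + 96.8 = 92.36.
∂Q_d/∂Y = −0.005, so E_I = -0.005·(6200/92.36) ≈ -0.336.
E_I < 0: inferior good.

-0.336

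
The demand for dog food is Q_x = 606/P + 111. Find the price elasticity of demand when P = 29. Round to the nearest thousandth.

At P = 29, Q_x = 131.8966.
dQ_x/dP = −606/P² = −0.7206.
Point elasticity E = (dQ_x/dP)·(P/Q_x) = -0.7206 × 29/131.8966 ≈ -0.158.
|E| < 1, so demand is inelastic at this price.

-0.158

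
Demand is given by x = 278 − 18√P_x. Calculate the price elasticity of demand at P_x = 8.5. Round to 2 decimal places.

At P_x = 8.5, x = 225.5214.
dx/dP_x = −18/(2√P_x) = −18/(2·2.9155).
Point elasticity E = (dx/dP_x)·(P_x/x) = -3.087 × 8.5/225.5214 ≈ -0.12.
|E| < 1, so demand is inelastic at this price.

-0.12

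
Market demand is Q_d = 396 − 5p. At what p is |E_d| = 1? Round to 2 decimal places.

39.60

For linear demand Q_d = a − bp, E = −bp/(a − bp). |E| = 1 ⇒ bp = a − bp ⇒ p = a/(2b).
p = 396/(2·5) = 39.60.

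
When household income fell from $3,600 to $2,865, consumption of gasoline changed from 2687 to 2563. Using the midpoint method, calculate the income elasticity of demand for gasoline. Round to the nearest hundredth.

%ΔQ = (2563 − 2687)/[(2687+2563)/2] = -124/2625 ≈ -0.0472.
%ΔY = (2,865 − 3,600)/[(3,600+2,865)/2] = -735/3232.5 ≈ -0.2274.
E_I = %ΔQ/%ΔY ≈ 0.21.
E_I ∈ (0,1): normal good (necessity).

0.21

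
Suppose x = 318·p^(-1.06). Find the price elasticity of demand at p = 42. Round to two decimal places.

-1.06

For a Cobb–Douglas (constant-elasticity) form x = A·p^α·…, the elasticity with respect to p equals the exponent α at every point.
Here the exponent on p is -1.06, so the price elasticity of demand is -1.06.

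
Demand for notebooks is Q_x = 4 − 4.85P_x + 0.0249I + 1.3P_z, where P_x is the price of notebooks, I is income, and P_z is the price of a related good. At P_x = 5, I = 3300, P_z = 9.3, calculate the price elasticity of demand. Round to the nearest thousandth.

-0.328

First evaluate Q_x: 4 − 4.85(5) + 0.0249(3300) + 1.3(9.3) = 4 − 24.25 + 82.17 + 12.09 = 74.01.
∂Q_x/∂P_x = −4.85, so E_p = (−4.85)·(5/74.01) ≈ -0.328.
|E_p| < 1: demand is inelastic.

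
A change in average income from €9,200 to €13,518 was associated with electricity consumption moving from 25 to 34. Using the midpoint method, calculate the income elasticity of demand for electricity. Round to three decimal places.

0.803

%ΔQ = (34 − 25)/[(25+34)/2] = 9/29.5 ≈ 0.3051.
%ΔI = (13,518 − 9,200)/[(9,200+13,518)/2] = 4318/11359 ≈ 0.3801.
E_I = %ΔQ/%ΔI ≈ 0.803.
E_I ∈ (0,1): normal good (necessity).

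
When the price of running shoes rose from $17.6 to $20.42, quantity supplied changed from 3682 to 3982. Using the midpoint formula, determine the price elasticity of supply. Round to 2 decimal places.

0.53

%ΔQ = (3982 − 3682)/[(3682 + 3982)/2] = 300/3832 ≈ 0.0783.
%Δp = (20.42 − 17.6)/[(17.6 + 20.42)/2] = 2.82/19.01 ≈ 0.1483.
Arc elasticity E = %ΔQ/%Δp ≈ 0.0783/0.1483 ≈ 0.53.
|E| < 1: supply is inelastic over this range.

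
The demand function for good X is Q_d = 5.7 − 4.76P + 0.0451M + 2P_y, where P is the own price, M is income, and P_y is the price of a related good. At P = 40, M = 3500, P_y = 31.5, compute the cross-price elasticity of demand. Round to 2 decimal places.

Substituting, Q_d = 5.7 − 4.76(40) + 0.0451(3500) + 2(31.5) = 5.7 − 190.4 + 157.85 + 63 = 36.15.
∂Q_d/∂P_y = +2, so E_xy = 2·(31.5/36.15) ≈ 1.74.
E_xy > 0: the goods are substitutes.

1.74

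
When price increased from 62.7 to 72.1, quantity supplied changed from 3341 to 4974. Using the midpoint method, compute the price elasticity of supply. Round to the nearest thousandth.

%ΔQ = (4974 − 3341)/[(3341 + 4974)/2] = 1633/4157.5 ≈ 0.3928.
%ΔP = (72.1 − 62.7)/[(62.7 + 72.1)/2] = 9.4/67.4 ≈ 0.1395.
Arc elasticity E = %ΔQ/%ΔP ≈ 0.3928/0.1395 ≈ 2.816.
|E| > 1: supply is elastic over this range.

2.816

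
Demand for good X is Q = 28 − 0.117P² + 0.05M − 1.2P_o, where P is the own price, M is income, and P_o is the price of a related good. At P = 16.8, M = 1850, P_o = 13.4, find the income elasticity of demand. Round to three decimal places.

1.296

At the given point, Q = 28 − 0.117(16.8)² + 0.05(1850) − 1.2(13.4) = 28 − 33.0221 + 92.5 − 16.08 = 71.3979.
∂Q/∂M = +0.05, so E_I = 0.05·(1850/71.3979) ≈ 1.296.
E_I > 1: normal good (luxury).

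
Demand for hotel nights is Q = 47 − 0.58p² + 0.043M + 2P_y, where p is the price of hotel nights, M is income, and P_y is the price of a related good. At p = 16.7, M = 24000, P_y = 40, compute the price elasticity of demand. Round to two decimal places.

-0.32

Substituting, Q = 47 − 0.58(16.7)² + 0.043(24000) + 2(40) = 47 − 161.7562 + 1032 + 80 = 997.2438.
∂Q/∂p = −2·0.58·p = -19.372, so E_p = -19.372·(16.7/997.2438) ≈ -0.32.
|E_p| < 1: demand is inelastic.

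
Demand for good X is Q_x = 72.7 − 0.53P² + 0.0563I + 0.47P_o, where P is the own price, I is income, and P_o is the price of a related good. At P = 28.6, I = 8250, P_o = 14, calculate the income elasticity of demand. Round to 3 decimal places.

At the given point, Q_x = 72.7 − 0.53(28.6)² + 0.0563(8250) + 0.47(14) = 72.7 − 433.5188 + 464.475 + 6.58 = 110.2362.
∂Q_x/∂I = +0.0563, so E_I = 0.0563·(8250/110.2362) ≈ 4.213.
E_I > 1: normal good (luxury).

4.213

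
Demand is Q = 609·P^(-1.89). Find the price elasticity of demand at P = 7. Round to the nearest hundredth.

-1.89

For a Cobb–Douglas (constant-elasticity) form Q = A·P^α·…, the elasticity with respect to P equals the exponent α at every point.
Here the exponent on P is -1.89, so the price elasticity of demand is -1.89.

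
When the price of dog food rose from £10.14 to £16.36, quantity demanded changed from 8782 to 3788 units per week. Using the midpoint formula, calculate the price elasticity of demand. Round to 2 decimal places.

-1.69

%ΔQ = (3788 − 8782)/[(8782 + 3788)/2] = -4994/6285 ≈ -0.7946.
%Δp = (16.36 − 10.14)/[(10.14 + 16.36)/2] = 6.22/13.25 ≈ 0.4694.
Arc elasticity E = %ΔQ/%Δp ≈ -0.7946/0.4694 ≈ -1.69.
|E| > 1: demand is elastic over this range.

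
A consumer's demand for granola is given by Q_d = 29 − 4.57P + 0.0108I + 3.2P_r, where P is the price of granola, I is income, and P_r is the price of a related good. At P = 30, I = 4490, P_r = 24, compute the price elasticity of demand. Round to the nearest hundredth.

-7.97

At the given point, Q_d = 29 − 4.57(30) + 0.0108(4490) + 3.2(24) = 29 − 137.1 + 48.492 + 76.8 = 17.192.
∂Q_d/∂P = −4.57, so E_p = (−4.57)·(30/17.192) ≈ -7.97.
|E_p| > 1: demand is elastic.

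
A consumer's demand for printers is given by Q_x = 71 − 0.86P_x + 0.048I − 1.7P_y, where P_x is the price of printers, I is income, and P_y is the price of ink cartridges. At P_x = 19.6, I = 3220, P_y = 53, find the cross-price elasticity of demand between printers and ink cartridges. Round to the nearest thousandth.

At the given point, Q_x = 71 − 0.86(19.6) + 0.048(3220) − 1.7(53) = 71 − 16.856 + 154.56 − 90.1 = 118.604.
∂Q_x/∂P_y = −1.7, so E_xy = -1.7·(53/118.604) ≈ -0.760.
E_xy < 0: the goods are complements.

-0.760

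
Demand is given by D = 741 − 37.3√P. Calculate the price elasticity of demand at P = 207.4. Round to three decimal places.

-1.318

At P = 207.4, D = 203.8282.
dD/dP = −37.3/(2√P) = −37.3/(2·14.4014).
Point elasticity E = (dD/dP)·(P/D) = -1.295 × 207.4/203.8282 ≈ -1.318.
|E| > 1, so demand is elastic at this price.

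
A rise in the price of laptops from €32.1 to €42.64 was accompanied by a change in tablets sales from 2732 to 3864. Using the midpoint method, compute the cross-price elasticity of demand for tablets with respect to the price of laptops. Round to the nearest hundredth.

%ΔQ_x = (3864 − 2732)/[(2732+3864)/2] = 1132/3298 ≈ 0.3432.
%ΔP_y = (42.64 − 32.1)/[(32.1+42.64)/2] ≈ 0.2820.
E_xy = 0.3432/0.2820 ≈ 1.22.
E_xy > 0, so tablets and laptops are substitutes.

1.22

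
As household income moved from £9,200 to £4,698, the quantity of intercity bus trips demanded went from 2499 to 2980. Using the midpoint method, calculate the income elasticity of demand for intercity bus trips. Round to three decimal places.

%ΔQ = (2980 − 2499)/[(2499+2980)/2] = 481/2739.5 ≈ 0.1756.
%ΔM = (4,698 − 9,200)/[(9,200+4,698)/2] = -4502/6949 ≈ -0.6479.
E_I = %ΔQ/%ΔM ≈ -0.271.
E_I < 0: inferior good.

-0.271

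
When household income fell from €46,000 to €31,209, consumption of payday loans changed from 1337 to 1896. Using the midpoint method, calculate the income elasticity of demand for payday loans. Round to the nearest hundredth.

-0.90

%ΔQ = (1896 − 1337)/[(1337+1896)/2] = 559/1616.5 ≈ 0.3458.
%ΔI = (31,209 − 46,000)/[(46,000+31,209)/2] = -14791/38604.5 ≈ -0.3831.
E_I = %ΔQ/%ΔI ≈ -0.90.
E_I < 0: inferior good.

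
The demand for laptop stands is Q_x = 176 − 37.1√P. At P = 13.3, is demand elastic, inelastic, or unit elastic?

At P = 13.3, Q_x = 40.6994.
dQ_x/dP = −37.1/(2√P) = −37.1/(2·3.6469).
Point elasticity E = (dQ_x/dP)·(P/Q_x) = -5.0865 × 13.3/40.6994 ≈ -1.662.
|E| ≈ 1.662 > 1, so demand is elastic.

elastic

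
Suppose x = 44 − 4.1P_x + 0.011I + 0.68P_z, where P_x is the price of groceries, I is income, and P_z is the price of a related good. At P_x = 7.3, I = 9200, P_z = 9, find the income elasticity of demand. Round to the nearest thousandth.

At the given point, x = 44 − 4.1(7.3) + 0.011(9200) + 0.68(9) = 44 − 29.93 + 101.2 + 6.12 = 121.39.
∂x/∂I = +0.011, so E_I = 0.011·(9200/121.39) ≈ 0.834.
E_I ∈ (0,1): normal good (necessity).

0.834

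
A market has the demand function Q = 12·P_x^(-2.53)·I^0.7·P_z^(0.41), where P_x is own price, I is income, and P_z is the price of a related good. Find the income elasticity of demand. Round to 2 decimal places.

For a Cobb–Douglas (constant-elasticity) form Q = A·I^α·…, the elasticity with respect to I equals the exponent α at every point.
Here the exponent on I is 0.7, so the income elasticity of demand is 0.70.

0.70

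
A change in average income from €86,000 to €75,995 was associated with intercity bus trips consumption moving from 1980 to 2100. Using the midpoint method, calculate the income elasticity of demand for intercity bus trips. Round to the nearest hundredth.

-0.48

%ΔQ = (2100 − 1980)/[(1980+2100)/2] = 120/2040 ≈ 0.0588.
%ΔM = (75,995 − 86,000)/[(86,000+75,995)/2] = -10005/80997.5 ≈ -0.1235.
E_I = %ΔQ/%ΔM ≈ -0.48.
E_I < 0: inferior good.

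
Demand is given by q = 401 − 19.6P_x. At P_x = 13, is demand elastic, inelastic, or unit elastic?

elastic

At P_x = 13, q = 146.2.
dq/dP_x = −19.6.
Point elasticity E = (dq/dP_x)·(P_x/q) = -19.6 × 13/146.2 ≈ -1.743.
|E| ≈ 1.743 > 1, so demand is elastic.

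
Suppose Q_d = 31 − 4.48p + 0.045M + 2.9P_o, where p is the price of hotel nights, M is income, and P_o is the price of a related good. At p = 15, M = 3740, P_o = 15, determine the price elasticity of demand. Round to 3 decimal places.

-0.383

Substituting, Q_d = 31 − 4.48(15) + 0.045(3740) + 2.9(15) = 31 − 67.2 + 168.3 + 43.5 = 175.6.
∂Q_d/∂p = −4.48, so E_p = (−4.48)·(15/175.6) ≈ -0.383.
|E_p| < 1: demand is inelastic.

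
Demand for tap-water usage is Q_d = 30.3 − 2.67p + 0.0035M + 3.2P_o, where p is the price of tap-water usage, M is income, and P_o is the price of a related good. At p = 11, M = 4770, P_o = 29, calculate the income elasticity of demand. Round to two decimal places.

0.15

Substituting, Q_d = 30.3 − 2.67(11) + 0.0035(4770) + 3.2(29) = 30.3 − 29.37 + 16.695 + 92.8 = 110.425.
∂Q_d/∂M = +0.0035, so E_I = 0.0035·(4770/110.425) ≈ 0.15.
E_I ∈ (0,1): normal good (necessity).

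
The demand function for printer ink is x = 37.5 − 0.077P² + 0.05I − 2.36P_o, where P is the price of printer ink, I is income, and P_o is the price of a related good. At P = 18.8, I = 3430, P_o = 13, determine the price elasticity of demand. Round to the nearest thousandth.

At the given point, x = 37.5 − 0.077(18.8)² + 0.05(3430) − 2.36(13) = 37.5 − 27.2149 + 171.5 − 30.68 = 151.1051.
∂x/∂P = −2·0.077·P = -2.8952, so E_p = -2.8952·(18.8/151.1051) ≈ -0.360.
|E_p| < 1: demand is inelastic.

-0.360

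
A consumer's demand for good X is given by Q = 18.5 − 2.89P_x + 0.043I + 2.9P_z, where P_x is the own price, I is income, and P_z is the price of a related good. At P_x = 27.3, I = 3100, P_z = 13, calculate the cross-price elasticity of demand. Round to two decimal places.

Q = 18.5 − 2.89(27.3) + 0.043(3100) + 2.9(13) = 18.5 − 78.897 + 133.3 + 37.7 = 110.603.
∂Q/∂P_z = +2.9, so E_xy = 2.9·(13/110.603) ≈ 0.34.
E_xy > 0: the goods are substitutes.

0.34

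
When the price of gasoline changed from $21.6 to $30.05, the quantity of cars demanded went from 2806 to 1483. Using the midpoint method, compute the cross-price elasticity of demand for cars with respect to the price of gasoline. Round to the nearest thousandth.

%ΔQ_x = (1483 − 2806)/[(2806+1483)/2] = -1323/2144.5 ≈ -0.6169.
%ΔP_y = (30.05 − 21.6)/[(21.6+30.05)/2] ≈ 0.3272.
E_xy = -0.6169/0.3272 ≈ -1.885.
E_xy < 0, so cars and gasoline are complements.

-1.885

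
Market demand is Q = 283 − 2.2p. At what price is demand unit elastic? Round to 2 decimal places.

64.32

For linear demand Q = a − bp, E = −bp/(a − bp). |E| = 1 ⇒ bp = a − bp ⇒ p = a/(2b).
p = 283/(2·2.2) ≈ 64.32.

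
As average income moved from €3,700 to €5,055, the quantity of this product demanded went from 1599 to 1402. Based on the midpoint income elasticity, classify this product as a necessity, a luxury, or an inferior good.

%ΔQ = (1402 − 1599)/[(1599+1402)/2] = -197/1500.5 ≈ -0.1313.
%ΔI = (5,055 − 3,700)/[(3,700+5,055)/2] = 1355/4377.5 ≈ 0.3095.
E_I = %ΔQ/%ΔI ≈ -0.424.
E_I < 0: inferior good.

inferior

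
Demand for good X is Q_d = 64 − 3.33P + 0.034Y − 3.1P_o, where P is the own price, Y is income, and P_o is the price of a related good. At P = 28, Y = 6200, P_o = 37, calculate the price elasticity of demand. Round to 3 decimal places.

-1.395

Q_d = 64 − 3.33(28) + 0.034(6200) − 3.1(37) = 64 − 93.24 + 210.8 − 114.7 = 66.86.
∂Q_d/∂P = −3.33, so E_p = (−3.33)·(28/66.86) ≈ -1.395.
|E_p| > 1: demand is elastic.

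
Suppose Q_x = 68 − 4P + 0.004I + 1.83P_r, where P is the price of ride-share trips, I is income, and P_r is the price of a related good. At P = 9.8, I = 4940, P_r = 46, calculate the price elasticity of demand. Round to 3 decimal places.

At the given point, Q_x = 68 − 4(9.8) + 0.004(4940) + 1.83(46) = 68 − 39.2 + 19.76 + 84.18 = 132.74.
∂Q_x/∂P = −4, so E_p = (−4)·(9.8/132.74) ≈ -0.295.
|E_p| < 1: demand is inelastic.

-0.295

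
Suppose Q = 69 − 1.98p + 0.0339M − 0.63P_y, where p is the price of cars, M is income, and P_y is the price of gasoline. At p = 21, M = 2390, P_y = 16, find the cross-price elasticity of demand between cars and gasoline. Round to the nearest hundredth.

-0.10

Substituting, Q = 69 − 1.98(21) + 0.0339(2390) − 0.63(16) = 69 − 41.58 + 81.021 − 10.08 = 98.361.
∂Q/∂P_y = −0.63, so E_xy = -0.63·(16/98.361) ≈ -0.10.
E_xy < 0: the goods are complements.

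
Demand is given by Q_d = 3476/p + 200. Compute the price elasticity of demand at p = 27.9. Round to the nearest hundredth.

At p = 27.9, Q_d = 324.5878.
dQ_d/dp = −3476/p² = −4.4655.
Point elasticity E = (dQ_d/dp)·(p/Q_d) = -4.4655 × 27.9/324.5878 ≈ -0.38.
|E| < 1, so demand is inelastic at this price.

-0.38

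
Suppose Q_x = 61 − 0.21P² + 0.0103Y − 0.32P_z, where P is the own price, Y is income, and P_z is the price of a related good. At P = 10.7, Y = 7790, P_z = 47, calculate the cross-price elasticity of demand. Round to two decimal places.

Evaluating quantity at (P, Y, P_z) gives Q_x = 61 − 0.21(10.7)² + 0.0103(7790) − 0.32(47) = 61 − 24.0429 + 80.237 − 15.04 = 102.1541.
∂Q_x/∂P_z = −0.32, so E_xy = -0.32·(47/102.1541) ≈ -0.15.
E_xy < 0: the goods are complements.

-0.15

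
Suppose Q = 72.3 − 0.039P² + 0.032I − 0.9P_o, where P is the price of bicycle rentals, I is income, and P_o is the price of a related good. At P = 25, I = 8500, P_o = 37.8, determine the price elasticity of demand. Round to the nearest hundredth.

Q = 72.3 − 0.039(25)² + 0.032(8500) − 0.9(37.8) = 72.3 − 24.375 + 272 − 34.02 = 285.905.
∂Q/∂P = −2·0.039·P = -1.95, so E_p = -1.95·(25/285.905) ≈ -0.17.
|E_p| < 1: demand is inelastic.

-0.17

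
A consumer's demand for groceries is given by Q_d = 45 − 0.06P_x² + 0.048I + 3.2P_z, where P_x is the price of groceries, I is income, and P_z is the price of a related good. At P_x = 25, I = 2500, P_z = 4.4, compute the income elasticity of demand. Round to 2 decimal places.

0.85

At the given point, Q_d = 45 − 0.06(25)² + 0.048(2500) + 3.2(4.4) = 45 − 37.5 + 120 + 14.08 = 141.58.
∂Q_d/∂I = +0.048, so E_I = 0.048·(2500/141.58) ≈ 0.85.
E_I ∈ (0,1): normal good (necessity).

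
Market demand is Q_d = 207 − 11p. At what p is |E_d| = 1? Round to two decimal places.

9.41

For linear demand Q_d = a − bp, E = −bp/(a − bp). |E| = 1 ⇒ bp = a − bp ⇒ p = a/(2b).
p = 207/(2·11) ≈ 9.41.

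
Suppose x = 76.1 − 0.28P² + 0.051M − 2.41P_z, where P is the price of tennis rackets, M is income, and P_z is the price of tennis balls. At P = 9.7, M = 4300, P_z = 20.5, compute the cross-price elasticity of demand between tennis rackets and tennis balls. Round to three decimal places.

Evaluating quantity at (P, M, P_z) gives x = 76.1 − 0.28(9.7)² + 0.051(4300) − 2.41(20.5) = 76.1 − 26.3452 + 219.3 − 49.405 = 219.6498.
∂x/∂P_z = −2.41, so E_xy = -2.41·(20.5/219.6498) ≈ -0.225.
E_xy < 0: the goods are complements.

-0.225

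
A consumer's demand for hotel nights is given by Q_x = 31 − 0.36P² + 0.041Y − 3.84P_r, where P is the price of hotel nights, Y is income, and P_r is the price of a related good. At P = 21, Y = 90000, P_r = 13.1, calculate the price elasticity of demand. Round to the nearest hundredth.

At the given point, Q_x = 31 − 0.36(21)² + 0.041(90000) − 3.84(13.1) = 31 − 158.76 + 3690 − 50.304 = 3511.936.
∂Q_x/∂P = −2·0.36·P = -15.12, so E_p = -15.12·(21/3511.936) ≈ -0.09.
|E_p| < 1: demand is inelastic.

-0.09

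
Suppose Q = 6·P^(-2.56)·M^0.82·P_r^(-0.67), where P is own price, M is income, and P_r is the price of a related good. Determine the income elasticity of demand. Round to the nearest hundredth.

0.82

For a Cobb–Douglas (constant-elasticity) form Q = A·M^α·…, the elasticity with respect to M equals the exponent α at every point.
Here the exponent on M is 0.82, so the income elasticity of demand is 0.82.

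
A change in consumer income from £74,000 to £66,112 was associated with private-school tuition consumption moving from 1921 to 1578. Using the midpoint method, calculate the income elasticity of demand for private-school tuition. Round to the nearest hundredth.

%ΔQ = (1578 − 1921)/[(1921+1578)/2] = -343/1749.5 ≈ -0.1961.
%ΔY = (66,112 − 74,000)/[(74,000+66,112)/2] = -7888/70056 ≈ -0.1126.
E_I = %ΔQ/%ΔY ≈ 1.74.
E_I > 1: normal good (luxury).

1.74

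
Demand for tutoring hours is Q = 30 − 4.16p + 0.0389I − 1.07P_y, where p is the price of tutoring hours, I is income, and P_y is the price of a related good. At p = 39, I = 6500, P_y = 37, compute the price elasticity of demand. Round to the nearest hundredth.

-2.00

First evaluate Q: 30 − 4.16(39) + 0.0389(6500) − 1.07(37) = 30 − 162.24 + 252.85 − 39.59 = 81.02.
∂Q/∂p = −4.16, so E_p = (−4.16)·(39/81.02) ≈ -2.00.
|E_p| > 1: demand is elastic.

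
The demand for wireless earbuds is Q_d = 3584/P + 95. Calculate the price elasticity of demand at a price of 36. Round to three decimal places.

-0.512

At P = 36, Q_d = 194.5556.
dQ_d/dP = −3584/P² = −2.7654.
Point elasticity E = (dQ_d/dP)·(P/Q_d) = -2.7654 × 36/194.5556 ≈ -0.512.
|E| < 1, so demand is inelastic at this price.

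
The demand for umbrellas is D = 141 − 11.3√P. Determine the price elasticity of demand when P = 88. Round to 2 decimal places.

-1.51

At P = 88, D = 34.9966.
dD/dP = −11.3/(2√P) = −11.3/(2·9.3808).
Point elasticity E = (dD/dP)·(P/D) = -0.6023 × 88/34.9966 ≈ -1.51.
|E| > 1, so demand is elastic at this price.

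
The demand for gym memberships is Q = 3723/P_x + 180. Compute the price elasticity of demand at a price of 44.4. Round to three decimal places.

At P_x = 44.4, Q = 263.8514.
dQ/dP_x = −3723/P_x² = −1.8885.
Point elasticity E = (dQ/dP_x)·(P_x/Q) = -1.8885 × 44.4/263.8514 ≈ -0.318.
|E| < 1, so demand is inelastic at this price.

-0.318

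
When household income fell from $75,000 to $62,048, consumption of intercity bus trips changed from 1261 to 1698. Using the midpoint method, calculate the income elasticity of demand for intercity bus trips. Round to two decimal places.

-1.56

%ΔQ = (1698 − 1261)/[(1261+1698)/2] = 437/1479.5 ≈ 0.2954.
%ΔI = (62,048 − 75,000)/[(75,000+62,048)/2] = -12952/68524 ≈ -0.1890.
E_I = %ΔQ/%ΔI ≈ -1.56.
E_I < 0: inferior good.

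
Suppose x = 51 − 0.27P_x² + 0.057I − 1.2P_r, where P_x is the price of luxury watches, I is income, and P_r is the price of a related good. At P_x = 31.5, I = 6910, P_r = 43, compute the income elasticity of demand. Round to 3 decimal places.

Evaluating quantity at (P_x, I, P_r) gives x = 51 − 0.27(31.5)² + 0.057(6910) − 1.2(43) = 51 − 267.9075 + 393.87 − 51.6 = 125.3625.
∂x/∂I = +0.057, so E_I = 0.057·(6910/125.3625) ≈ 3.142.
E_I > 1: normal good (luxury).

3.142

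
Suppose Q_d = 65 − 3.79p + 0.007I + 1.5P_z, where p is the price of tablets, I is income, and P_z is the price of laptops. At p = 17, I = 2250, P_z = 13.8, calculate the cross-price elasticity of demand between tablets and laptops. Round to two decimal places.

0.56

First evaluate Q_d: 65 − 3.79(17) + 0.007(2250) + 1.5(13.8) = 65 − 64.43 + 15.75 + 20.7 = 37.02.
∂Q_d/∂P_z = +1.5, so E_xy = 1.5·(13.8/37.02) ≈ 0.56.
E_xy > 0: the goods are substitutes.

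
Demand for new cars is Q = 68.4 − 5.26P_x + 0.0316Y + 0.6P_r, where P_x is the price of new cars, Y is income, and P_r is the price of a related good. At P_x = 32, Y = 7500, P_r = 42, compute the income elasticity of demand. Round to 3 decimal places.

Q = 68.4 − 5.26(32) + 0.0316(7500) + 0.6(42) = 68.4 − 168.32 + 237 + 25.2 = 162.28.
∂Q/∂Y = +0.0316, so E_I = 0.0316·(7500/162.28) ≈ 1.460.
E_I > 1: normal good (luxury).

1.460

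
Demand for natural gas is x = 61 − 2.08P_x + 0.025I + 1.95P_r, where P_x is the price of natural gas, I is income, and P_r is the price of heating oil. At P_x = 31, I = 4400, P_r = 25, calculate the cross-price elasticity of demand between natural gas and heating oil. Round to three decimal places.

At the given point, x = 61 − 2.08(31) + 0.025(4400) + 1.95(25) = 61 − 64.48 + 110 + 48.75 = 155.27.
∂x/∂P_r = +1.95, so E_xy = 1.95·(25/155.27) ≈ 0.314.
E_xy > 0: the goods are substitutes.

0.314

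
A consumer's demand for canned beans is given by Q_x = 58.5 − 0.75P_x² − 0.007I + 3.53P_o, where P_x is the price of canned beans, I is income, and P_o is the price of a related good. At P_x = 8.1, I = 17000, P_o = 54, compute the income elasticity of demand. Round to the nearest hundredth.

-1.47

At the given point, Q_x = 58.5 − 0.75(8.1)² − 0.007(17000) + 3.53(54) = 58.5 − 49.2075 − 119 + 190.62 = 80.9125.
∂Q_x/∂I = −0.007, so E_I = -0.007·(17000/80.9125) ≈ -1.47.
E_I < 0: inferior good.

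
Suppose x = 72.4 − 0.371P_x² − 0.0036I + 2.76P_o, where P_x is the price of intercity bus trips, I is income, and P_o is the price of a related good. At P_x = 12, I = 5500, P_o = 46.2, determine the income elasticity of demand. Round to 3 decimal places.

x = 72.4 − 0.371(12)² − 0.0036(5500) + 2.76(46.2) = 72.4 − 53.424 − 19.8 + 127.512 = 126.688.
∂x/∂I = −0.0036, so E_I = -0.0036·(5500/126.688) ≈ -0.156.
E_I < 0: inferior good.

-0.156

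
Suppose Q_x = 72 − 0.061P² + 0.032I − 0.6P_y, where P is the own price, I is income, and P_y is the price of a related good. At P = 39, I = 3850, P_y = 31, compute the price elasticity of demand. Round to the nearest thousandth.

First evaluate Q_x: 72 − 0.061(39)² + 0.032(3850) − 0.6(31) = 72 − 92.781 + 123.2 − 18.6 = 83.819.
∂Q_x/∂P = −2·0.061·P = -4.758, so E_p = -4.758·(39/83.819) ≈ -2.214.
|E_p| > 1: demand is elastic.

-2.214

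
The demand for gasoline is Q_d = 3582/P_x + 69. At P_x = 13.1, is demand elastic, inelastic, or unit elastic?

inelastic

At P_x = 13.1, Q_d = 342.4351.
dQ_d/dP_x = −3582/P_x² = −20.8729.
Point elasticity E = (dQ_d/dP_x)·(P_x/Q_d) = -20.8729 × 13.1/342.4351 ≈ -0.799.
|E| ≈ 0.799 < 1, so demand is inelastic.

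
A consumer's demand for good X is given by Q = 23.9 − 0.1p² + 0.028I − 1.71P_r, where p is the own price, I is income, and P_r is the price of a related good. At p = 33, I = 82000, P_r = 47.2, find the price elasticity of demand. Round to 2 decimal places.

-0.10

Evaluating quantity at (p, I, P_r) gives Q = 23.9 − 0.1(33)² + 0.028(82000) − 1.71(47.2) = 23.9 − 108.9 + 2296 − 80.712 = 2130.288.
∂Q/∂p = −2·0.1·p = -6.6, so E_p = -6.6·(33/2130.288) ≈ -0.10.
|E_p| < 1: demand is inelastic.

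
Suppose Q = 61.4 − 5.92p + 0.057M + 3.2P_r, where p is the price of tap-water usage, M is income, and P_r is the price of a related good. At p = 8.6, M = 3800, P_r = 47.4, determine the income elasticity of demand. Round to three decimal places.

0.572

Q = 61.4 − 5.92(8.6) + 0.057(3800) + 3.2(47.4) = 61.4 − 50.912 + 216.6 + 151.68 = 378.768.
∂Q/∂M = +0.057, so E_I = 0.057·(3800/378.768) ≈ 0.572.
E_I ∈ (0,1): normal good (necessity).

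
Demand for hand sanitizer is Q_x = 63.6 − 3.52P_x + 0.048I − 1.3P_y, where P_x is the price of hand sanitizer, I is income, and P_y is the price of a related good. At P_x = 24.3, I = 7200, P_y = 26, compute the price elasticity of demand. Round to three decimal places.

-0.295

First evaluate Q_x: 63.6 − 3.52(24.3) + 0.048(7200) − 1.3(26) = 63.6 − 85.536 + 345.6 − 33.8 = 289.864.
∂Q_x/∂P_x = −3.52, so E_p = (−3.52)·(24.3/289.864) ≈ -0.295.
|E_p| < 1: demand is inelastic.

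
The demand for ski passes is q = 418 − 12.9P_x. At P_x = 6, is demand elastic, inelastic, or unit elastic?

inelastic

At P_x = 6, q = 340.6.
dq/dP_x = −12.9.
Point elasticity E = (dq/dP_x)·(P_x/q) = -12.9 × 6/340.6 ≈ -0.227.
|E| ≈ 0.227 < 1, so demand is inelastic.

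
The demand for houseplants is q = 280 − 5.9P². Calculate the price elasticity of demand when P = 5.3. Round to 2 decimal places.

At P = 5.3, q = 114.269.
dq/dP = −2·5.9·P = −62.54.
Point elasticity E = (dq/dP)·(P/q) = -62.54 × 5.3/114.269 ≈ -2.90.
|E| > 1, so demand is elastic at this price.

-2.90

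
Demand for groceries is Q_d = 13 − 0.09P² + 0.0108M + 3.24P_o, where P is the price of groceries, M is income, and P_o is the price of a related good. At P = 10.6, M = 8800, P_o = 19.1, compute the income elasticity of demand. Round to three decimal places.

Q_d = 13 − 0.09(10.6)² + 0.0108(8800) + 3.24(19.1) = 13 − 10.1124 + 95.04 + 61.884 = 159.8116.
∂Q_d/∂M = +0.0108, so E_I = 0.0108·(8800/159.8116) ≈ 0.595.
E_I ∈ (0,1): normal good (necessity).

0.595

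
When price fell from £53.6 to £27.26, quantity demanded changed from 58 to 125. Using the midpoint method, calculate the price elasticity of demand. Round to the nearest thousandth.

-1.124

%ΔQ = (125 − 58)/[(58 + 125)/2] = 67/91.5 ≈ 0.7322.
%Δp = (27.26 − 53.6)/[(53.6 + 27.26)/2] = -26.34/40.43 ≈ -0.6515.
Arc elasticity E = %ΔQ/%Δp ≈ 0.7322/-0.6515 ≈ -1.124.
|E| > 1: demand is elastic over this range.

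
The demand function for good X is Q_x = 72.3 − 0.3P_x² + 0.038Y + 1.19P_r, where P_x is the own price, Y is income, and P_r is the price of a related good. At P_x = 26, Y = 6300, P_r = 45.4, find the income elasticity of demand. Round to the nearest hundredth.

Substituting, Q_x = 72.3 − 0.3(26)² + 0.038(6300) + 1.19(45.4) = 72.3 − 202.8 + 239.4 + 54.026 = 162.926.
∂Q_x/∂Y = +0.038, so E_I = 0.038·(6300/162.926) ≈ 1.47.
E_I > 1: normal good (luxury).

1.47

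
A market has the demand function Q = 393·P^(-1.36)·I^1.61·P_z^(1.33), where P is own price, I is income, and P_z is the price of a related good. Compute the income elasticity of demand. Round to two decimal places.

1.61

For a Cobb–Douglas (constant-elasticity) form Q = A·I^α·…, the elasticity with respect to I equals the exponent α at every point.
Here the exponent on I is 1.61, so the income elasticity of demand is 1.61.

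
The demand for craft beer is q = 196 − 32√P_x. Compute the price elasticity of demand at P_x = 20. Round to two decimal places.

At P_x = 20, q = 52.8916.
dq/dP_x = −32/(2√P_x) = −32/(2·4.4721).
Point elasticity E = (dq/dP_x)·(P_x/q) = -3.5777 × 20/52.8916 ≈ -1.35.
|E| > 1, so demand is elastic at this price.

-1.35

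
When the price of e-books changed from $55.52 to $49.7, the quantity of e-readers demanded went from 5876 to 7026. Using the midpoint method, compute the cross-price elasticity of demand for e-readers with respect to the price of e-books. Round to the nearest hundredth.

%ΔQ_x = (7026 − 5876)/[(5876+7026)/2] = 1150/6451 ≈ 0.1783.
%ΔP_y = (49.7 − 55.52)/[(55.52+49.7)/2] ≈ -0.1106.
E_xy = 0.1783/-0.1106 ≈ -1.61.
E_xy < 0, so e-readers and e-books are complements.

-1.61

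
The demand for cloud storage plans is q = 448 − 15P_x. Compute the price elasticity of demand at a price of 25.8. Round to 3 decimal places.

At P_x = 25.8, q = 61.
dq/dP_x = −15.
Point elasticity E = (dq/dP_x)·(P_x/q) = -15 × 25.8/61 ≈ -6.344.
|E| > 1, so demand is elastic at this price.

-6.344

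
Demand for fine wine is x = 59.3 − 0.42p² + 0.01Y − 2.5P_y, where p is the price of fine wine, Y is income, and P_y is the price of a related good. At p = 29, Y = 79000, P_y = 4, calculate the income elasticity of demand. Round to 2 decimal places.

1.63

x = 59.3 − 0.42(29)² + 0.01(79000) − 2.5(4) = 59.3 − 353.22 + 790 − 10 = 486.08.
∂x/∂Y = +0.01, so E_I = 0.01·(79000/486.08) ≈ 1.63.
E_I > 1: normal good (luxury).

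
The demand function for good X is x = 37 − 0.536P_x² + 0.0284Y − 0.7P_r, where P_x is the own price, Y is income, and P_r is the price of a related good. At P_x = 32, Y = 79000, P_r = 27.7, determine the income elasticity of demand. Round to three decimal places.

First evaluate x: 37 − 0.536(32)² + 0.0284(79000) − 0.7(27.7) = 37 − 548.864 + 2243.6 − 19.39 = 1712.346.
∂x/∂Y = +0.0284, so E_I = 0.0284·(79000/1712.346) ≈ 1.310.
E_I > 1: normal good (luxury).

1.310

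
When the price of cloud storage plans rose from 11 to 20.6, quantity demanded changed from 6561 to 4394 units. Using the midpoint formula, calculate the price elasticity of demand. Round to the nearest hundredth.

-0.65

%ΔQ = (4394 − 6561)/[(6561 + 4394)/2] = -2167/5477.5 ≈ -0.3956.
%ΔP = (20.6 − 11)/[(11 + 20.6)/2] = 9.6/15.8 ≈ 0.6076.
Arc elasticity E = %ΔQ/%ΔP ≈ -0.3956/0.6076 ≈ -0.65.
|E| < 1: demand is inelastic over this range.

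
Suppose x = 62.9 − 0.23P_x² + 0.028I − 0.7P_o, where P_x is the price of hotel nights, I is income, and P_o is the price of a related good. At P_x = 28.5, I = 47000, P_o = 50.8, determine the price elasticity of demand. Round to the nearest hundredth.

At the given point, x = 62.9 − 0.23(28.5)² + 0.028(47000) − 0.7(50.8) = 62.9 − 186.8175 + 1316 − 35.56 = 1156.5225.
∂x/∂P_x = −2·0.23·P_x = -13.11, so E_p = -13.11·(28.5/1156.5225) ≈ -0.32.
|E_p| < 1: demand is inelastic.

-0.32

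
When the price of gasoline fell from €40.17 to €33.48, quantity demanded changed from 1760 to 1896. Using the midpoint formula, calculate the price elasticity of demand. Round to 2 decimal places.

-0.41

%ΔQ = (1896 − 1760)/[(1760 + 1896)/2] = 136/1828 ≈ 0.0744.
%ΔP = (33.48 − 40.17)/[(40.17 + 33.48)/2] = -6.69/36.825 ≈ -0.1817.
Arc elasticity E = %ΔQ/%ΔP ≈ 0.0744/-0.1817 ≈ -0.41.
|E| < 1: demand is inelastic over this range.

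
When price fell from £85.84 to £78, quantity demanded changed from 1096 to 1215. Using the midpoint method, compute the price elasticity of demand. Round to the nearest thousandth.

-1.076

%ΔQ = (1215 − 1096)/[(1096 + 1215)/2] = 119/1155.5 ≈ 0.1030.
%ΔP = (78 − 85.84)/[(85.84 + 78)/2] = -7.84/81.92 ≈ -0.0957.
Arc elasticity E = %ΔQ/%ΔP ≈ 0.1030/-0.0957 ≈ -1.076.
|E| > 1: demand is elastic over this range.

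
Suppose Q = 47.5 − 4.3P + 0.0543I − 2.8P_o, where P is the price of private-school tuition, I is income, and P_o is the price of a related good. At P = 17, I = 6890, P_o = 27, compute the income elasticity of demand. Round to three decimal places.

Q = 47.5 − 4.3(17) + 0.0543(6890) − 2.8(27) = 47.5 − 73.1 + 374.127 − 75.6 = 272.927.
∂Q/∂I = +0.0543, so E_I = 0.0543·(6890/272.927) ≈ 1.371.
E_I > 1: normal good (luxury).

1.371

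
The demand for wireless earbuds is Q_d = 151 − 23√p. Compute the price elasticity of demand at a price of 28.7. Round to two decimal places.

At p = 28.7, Q_d = 27.7835.
dQ_d/dp = −23/(2√p) = −23/(2·5.3572).
Point elasticity E = (dQ_d/dp)·(p/Q_d) = -2.1466 × 28.7/27.7835 ≈ -2.22.
|E| > 1, so demand is elastic at this price.

-2.22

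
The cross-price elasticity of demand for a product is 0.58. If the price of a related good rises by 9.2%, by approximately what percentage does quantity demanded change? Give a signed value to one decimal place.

%ΔQ ≈ E × %ΔP_y = (0.58) × (9.2%) ≈ 5.3%.

5.3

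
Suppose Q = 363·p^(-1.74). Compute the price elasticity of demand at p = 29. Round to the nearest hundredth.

For a Cobb–Douglas (constant-elasticity) form Q = A·p^α·…, the elasticity with respect to p equals the exponent α at every point.
Here the exponent on p is -1.74, so the price elasticity of demand is -1.74.

-1.74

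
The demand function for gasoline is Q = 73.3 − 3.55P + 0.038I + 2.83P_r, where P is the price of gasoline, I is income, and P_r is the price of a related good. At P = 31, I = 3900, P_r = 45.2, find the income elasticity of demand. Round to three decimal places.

0.619

Q = 73.3 − 3.55(31) + 0.038(3900) + 2.83(45.2) = 73.3 − 110.05 + 148.2 + 127.916 = 239.366.
∂Q/∂I = +0.038, so E_I = 0.038·(3900/239.366) ≈ 0.619.
E_I ∈ (0,1): normal good (necessity).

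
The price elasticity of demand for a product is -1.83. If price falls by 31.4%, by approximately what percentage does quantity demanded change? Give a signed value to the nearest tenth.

57.5

%ΔQ ≈ E × %ΔP = (-1.83) × (-31.4%) ≈ 57.5%.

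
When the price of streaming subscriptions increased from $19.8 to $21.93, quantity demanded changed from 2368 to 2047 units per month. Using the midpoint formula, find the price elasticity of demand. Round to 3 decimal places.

-1.424

%Δq = (2047 − 2368)/[(2368 + 2047)/2] = -321/2207.5 ≈ -0.1454.
%Δp = (21.93 − 19.8)/[(19.8 + 21.93)/2] = 2.13/20.865 ≈ 0.1021.
Arc elasticity E = %Δq/%Δp ≈ -0.1454/0.1021 ≈ -1.424.
|E| > 1: demand is elastic over this range.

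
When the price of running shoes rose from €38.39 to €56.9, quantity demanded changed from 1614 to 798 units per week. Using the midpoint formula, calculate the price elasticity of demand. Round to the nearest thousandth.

-1.742

%ΔQ = (798 − 1614)/[(1614 + 798)/2] = -816/1206 ≈ -0.6766.
%ΔP = (56.9 − 38.39)/[(38.39 + 56.9)/2] = 18.51/47.645 ≈ 0.3885.
Arc elasticity E = %ΔQ/%ΔP ≈ -0.6766/0.3885 ≈ -1.742.
|E| > 1: demand is elastic over this range.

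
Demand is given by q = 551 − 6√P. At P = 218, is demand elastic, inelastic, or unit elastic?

inelastic

At P = 218, q = 462.4111.
dq/dP = −6/(2√P) = −6/(2·14.7648).
Point elasticity E = (dq/dP)·(P/q) = -0.2032 × 218/462.4111 ≈ -0.096.
|E| ≈ 0.096 < 1, so demand is inelastic.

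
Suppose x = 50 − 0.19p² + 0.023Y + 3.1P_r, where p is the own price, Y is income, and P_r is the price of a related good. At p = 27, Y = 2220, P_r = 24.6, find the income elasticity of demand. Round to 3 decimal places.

Evaluating quantity at (p, Y, P_r) gives x = 50 − 0.19(27)² + 0.023(2220) + 3.1(24.6) = 50 − 138.51 + 51.06 + 76.26 = 38.81.
∂x/∂Y = +0.023, so E_I = 0.023·(2220/38.81) ≈ 1.316.
E_I > 1: normal good (luxury).

1.316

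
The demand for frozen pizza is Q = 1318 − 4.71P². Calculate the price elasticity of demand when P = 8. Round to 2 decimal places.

At P = 8, Q = 1016.56.
dQ/dP = −2·4.71·P = −75.36.
Point elasticity E = (dQ/dP)·(P/Q) = -75.36 × 8/1016.56 ≈ -0.59.
|E| < 1, so demand is inelastic at this price.

-0.59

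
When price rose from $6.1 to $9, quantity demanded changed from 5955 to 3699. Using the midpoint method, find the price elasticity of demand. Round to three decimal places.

-1.217

%Δq = (3699 − 5955)/[(5955 + 3699)/2] = -2256/4827 ≈ -0.4674.
%Δp = (9 − 6.1)/[(6.1 + 9)/2] = 2.9/7.55 ≈ 0.3841.
Arc elasticity E = %Δq/%Δp ≈ -0.4674/0.3841 ≈ -1.217.
|E| > 1: demand is elastic over this range.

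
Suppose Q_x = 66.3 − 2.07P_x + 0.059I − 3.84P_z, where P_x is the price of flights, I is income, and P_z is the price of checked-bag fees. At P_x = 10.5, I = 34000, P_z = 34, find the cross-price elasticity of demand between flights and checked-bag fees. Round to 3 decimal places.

-0.068

Q_x = 66.3 − 2.07(10.5) + 0.059(34000) − 3.84(34) = 66.3 − 21.735 + 2006 − 130.56 = 1920.005.
∂Q_x/∂P_z = −3.84, so E_xy = -3.84·(34/1920.005) ≈ -0.068.
E_xy < 0: the goods are complements.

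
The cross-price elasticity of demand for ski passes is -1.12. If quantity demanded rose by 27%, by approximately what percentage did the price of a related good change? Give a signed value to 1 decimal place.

%ΔQ ≈ E × %ΔP_y ⇒ %ΔP_y = %ΔQ / E = (27%)/(-1.12) ≈ -24.1%.

-24.1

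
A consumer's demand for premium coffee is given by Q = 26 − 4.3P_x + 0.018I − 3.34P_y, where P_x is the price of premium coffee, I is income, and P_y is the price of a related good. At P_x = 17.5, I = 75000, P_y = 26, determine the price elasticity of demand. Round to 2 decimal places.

Evaluating quantity at (P_x, I, P_y) gives Q = 26 − 4.3(17.5) + 0.018(75000) − 3.34(26) = 26 − 75.25 + 1350 − 86.84 = 1213.91.
∂Q/∂P_x = −4.3, so E_p = (−4.3)·(17.5/1213.91) ≈ -0.06.
|E_p| < 1: demand is inelastic.

-0.06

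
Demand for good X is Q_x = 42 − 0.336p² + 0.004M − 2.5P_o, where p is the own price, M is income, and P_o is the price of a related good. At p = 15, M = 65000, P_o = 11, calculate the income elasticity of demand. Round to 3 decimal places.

1.307

Evaluating quantity at (p, M, P_o) gives Q_x = 42 − 0.336(15)² + 0.004(65000) − 2.5(11) = 42 − 75.6 + 260 − 27.5 = 198.9.
∂Q_x/∂M = +0.004, so E_I = 0.004·(65000/198.9) ≈ 1.307.
E_I > 1: normal good (luxury).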